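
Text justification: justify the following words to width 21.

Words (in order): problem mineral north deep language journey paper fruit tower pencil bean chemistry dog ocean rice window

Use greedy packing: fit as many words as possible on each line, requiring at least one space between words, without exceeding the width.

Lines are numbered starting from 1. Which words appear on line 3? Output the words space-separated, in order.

Line 1: ['problem', 'mineral', 'north'] (min_width=21, slack=0)
Line 2: ['deep', 'language', 'journey'] (min_width=21, slack=0)
Line 3: ['paper', 'fruit', 'tower'] (min_width=17, slack=4)
Line 4: ['pencil', 'bean', 'chemistry'] (min_width=21, slack=0)
Line 5: ['dog', 'ocean', 'rice', 'window'] (min_width=21, slack=0)

Answer: paper fruit tower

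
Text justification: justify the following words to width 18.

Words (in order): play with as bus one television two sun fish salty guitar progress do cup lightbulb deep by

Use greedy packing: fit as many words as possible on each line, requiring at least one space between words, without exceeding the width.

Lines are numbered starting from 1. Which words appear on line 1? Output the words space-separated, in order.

Answer: play with as bus

Derivation:
Line 1: ['play', 'with', 'as', 'bus'] (min_width=16, slack=2)
Line 2: ['one', 'television', 'two'] (min_width=18, slack=0)
Line 3: ['sun', 'fish', 'salty'] (min_width=14, slack=4)
Line 4: ['guitar', 'progress', 'do'] (min_width=18, slack=0)
Line 5: ['cup', 'lightbulb', 'deep'] (min_width=18, slack=0)
Line 6: ['by'] (min_width=2, slack=16)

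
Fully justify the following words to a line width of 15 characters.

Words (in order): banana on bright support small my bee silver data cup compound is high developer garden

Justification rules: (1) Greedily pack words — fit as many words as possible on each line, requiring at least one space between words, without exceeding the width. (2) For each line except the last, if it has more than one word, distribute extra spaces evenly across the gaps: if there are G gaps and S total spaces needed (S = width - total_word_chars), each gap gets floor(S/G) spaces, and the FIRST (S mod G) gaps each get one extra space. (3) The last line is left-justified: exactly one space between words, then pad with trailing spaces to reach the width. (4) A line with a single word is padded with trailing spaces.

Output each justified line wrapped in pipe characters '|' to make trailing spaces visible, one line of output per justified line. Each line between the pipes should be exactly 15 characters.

Line 1: ['banana', 'on'] (min_width=9, slack=6)
Line 2: ['bright', 'support'] (min_width=14, slack=1)
Line 3: ['small', 'my', 'bee'] (min_width=12, slack=3)
Line 4: ['silver', 'data', 'cup'] (min_width=15, slack=0)
Line 5: ['compound', 'is'] (min_width=11, slack=4)
Line 6: ['high', 'developer'] (min_width=14, slack=1)
Line 7: ['garden'] (min_width=6, slack=9)

Answer: |banana       on|
|bright  support|
|small   my  bee|
|silver data cup|
|compound     is|
|high  developer|
|garden         |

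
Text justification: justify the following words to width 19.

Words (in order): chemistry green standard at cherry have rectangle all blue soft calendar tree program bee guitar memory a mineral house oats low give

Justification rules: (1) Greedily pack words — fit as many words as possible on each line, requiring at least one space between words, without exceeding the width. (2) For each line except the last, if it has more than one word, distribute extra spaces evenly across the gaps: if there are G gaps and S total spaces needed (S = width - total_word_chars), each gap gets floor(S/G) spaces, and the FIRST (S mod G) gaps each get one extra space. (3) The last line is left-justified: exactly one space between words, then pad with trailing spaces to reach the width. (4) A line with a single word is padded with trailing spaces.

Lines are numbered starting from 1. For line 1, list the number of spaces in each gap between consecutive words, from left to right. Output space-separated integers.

Line 1: ['chemistry', 'green'] (min_width=15, slack=4)
Line 2: ['standard', 'at', 'cherry'] (min_width=18, slack=1)
Line 3: ['have', 'rectangle', 'all'] (min_width=18, slack=1)
Line 4: ['blue', 'soft', 'calendar'] (min_width=18, slack=1)
Line 5: ['tree', 'program', 'bee'] (min_width=16, slack=3)
Line 6: ['guitar', 'memory', 'a'] (min_width=15, slack=4)
Line 7: ['mineral', 'house', 'oats'] (min_width=18, slack=1)
Line 8: ['low', 'give'] (min_width=8, slack=11)

Answer: 5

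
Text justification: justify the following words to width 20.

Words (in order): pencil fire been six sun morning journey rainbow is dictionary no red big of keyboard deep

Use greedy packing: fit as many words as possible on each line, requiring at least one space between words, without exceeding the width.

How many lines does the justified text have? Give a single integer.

Line 1: ['pencil', 'fire', 'been', 'six'] (min_width=20, slack=0)
Line 2: ['sun', 'morning', 'journey'] (min_width=19, slack=1)
Line 3: ['rainbow', 'is'] (min_width=10, slack=10)
Line 4: ['dictionary', 'no', 'red'] (min_width=17, slack=3)
Line 5: ['big', 'of', 'keyboard', 'deep'] (min_width=20, slack=0)
Total lines: 5

Answer: 5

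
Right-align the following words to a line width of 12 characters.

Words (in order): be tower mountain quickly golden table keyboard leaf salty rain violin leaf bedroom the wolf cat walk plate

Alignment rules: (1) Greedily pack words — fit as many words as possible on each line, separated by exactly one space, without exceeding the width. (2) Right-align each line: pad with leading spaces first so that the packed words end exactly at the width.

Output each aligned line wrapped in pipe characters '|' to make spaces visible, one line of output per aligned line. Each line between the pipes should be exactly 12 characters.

Answer: |    be tower|
|    mountain|
|     quickly|
|golden table|
|    keyboard|
|  leaf salty|
| rain violin|
|leaf bedroom|
|the wolf cat|
|  walk plate|

Derivation:
Line 1: ['be', 'tower'] (min_width=8, slack=4)
Line 2: ['mountain'] (min_width=8, slack=4)
Line 3: ['quickly'] (min_width=7, slack=5)
Line 4: ['golden', 'table'] (min_width=12, slack=0)
Line 5: ['keyboard'] (min_width=8, slack=4)
Line 6: ['leaf', 'salty'] (min_width=10, slack=2)
Line 7: ['rain', 'violin'] (min_width=11, slack=1)
Line 8: ['leaf', 'bedroom'] (min_width=12, slack=0)
Line 9: ['the', 'wolf', 'cat'] (min_width=12, slack=0)
Line 10: ['walk', 'plate'] (min_width=10, slack=2)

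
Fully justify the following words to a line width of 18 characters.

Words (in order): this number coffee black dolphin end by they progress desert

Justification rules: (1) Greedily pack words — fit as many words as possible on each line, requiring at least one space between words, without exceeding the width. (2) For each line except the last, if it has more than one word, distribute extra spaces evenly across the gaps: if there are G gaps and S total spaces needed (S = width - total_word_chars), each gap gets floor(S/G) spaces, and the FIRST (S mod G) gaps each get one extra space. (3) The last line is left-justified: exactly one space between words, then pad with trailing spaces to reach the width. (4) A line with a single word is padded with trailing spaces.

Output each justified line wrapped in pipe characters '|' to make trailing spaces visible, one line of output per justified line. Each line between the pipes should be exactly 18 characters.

Line 1: ['this', 'number', 'coffee'] (min_width=18, slack=0)
Line 2: ['black', 'dolphin', 'end'] (min_width=17, slack=1)
Line 3: ['by', 'they', 'progress'] (min_width=16, slack=2)
Line 4: ['desert'] (min_width=6, slack=12)

Answer: |this number coffee|
|black  dolphin end|
|by  they  progress|
|desert            |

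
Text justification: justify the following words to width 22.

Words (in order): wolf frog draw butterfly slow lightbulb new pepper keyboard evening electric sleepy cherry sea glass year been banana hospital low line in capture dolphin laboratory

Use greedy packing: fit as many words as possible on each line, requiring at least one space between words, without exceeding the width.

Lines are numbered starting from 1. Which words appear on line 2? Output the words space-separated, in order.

Answer: butterfly slow

Derivation:
Line 1: ['wolf', 'frog', 'draw'] (min_width=14, slack=8)
Line 2: ['butterfly', 'slow'] (min_width=14, slack=8)
Line 3: ['lightbulb', 'new', 'pepper'] (min_width=20, slack=2)
Line 4: ['keyboard', 'evening'] (min_width=16, slack=6)
Line 5: ['electric', 'sleepy', 'cherry'] (min_width=22, slack=0)
Line 6: ['sea', 'glass', 'year', 'been'] (min_width=19, slack=3)
Line 7: ['banana', 'hospital', 'low'] (min_width=19, slack=3)
Line 8: ['line', 'in', 'capture'] (min_width=15, slack=7)
Line 9: ['dolphin', 'laboratory'] (min_width=18, slack=4)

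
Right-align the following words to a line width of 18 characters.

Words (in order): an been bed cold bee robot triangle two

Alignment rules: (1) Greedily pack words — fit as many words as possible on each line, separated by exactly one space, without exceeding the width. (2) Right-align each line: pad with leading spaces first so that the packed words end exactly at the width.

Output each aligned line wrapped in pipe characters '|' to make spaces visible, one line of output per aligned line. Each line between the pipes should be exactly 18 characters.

Answer: |  an been bed cold|
|bee robot triangle|
|               two|

Derivation:
Line 1: ['an', 'been', 'bed', 'cold'] (min_width=16, slack=2)
Line 2: ['bee', 'robot', 'triangle'] (min_width=18, slack=0)
Line 3: ['two'] (min_width=3, slack=15)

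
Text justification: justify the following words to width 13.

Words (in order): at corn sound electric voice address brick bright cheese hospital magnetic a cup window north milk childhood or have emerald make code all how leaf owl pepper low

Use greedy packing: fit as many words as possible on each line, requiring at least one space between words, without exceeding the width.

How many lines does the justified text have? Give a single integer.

Line 1: ['at', 'corn', 'sound'] (min_width=13, slack=0)
Line 2: ['electric'] (min_width=8, slack=5)
Line 3: ['voice', 'address'] (min_width=13, slack=0)
Line 4: ['brick', 'bright'] (min_width=12, slack=1)
Line 5: ['cheese'] (min_width=6, slack=7)
Line 6: ['hospital'] (min_width=8, slack=5)
Line 7: ['magnetic', 'a'] (min_width=10, slack=3)
Line 8: ['cup', 'window'] (min_width=10, slack=3)
Line 9: ['north', 'milk'] (min_width=10, slack=3)
Line 10: ['childhood', 'or'] (min_width=12, slack=1)
Line 11: ['have', 'emerald'] (min_width=12, slack=1)
Line 12: ['make', 'code', 'all'] (min_width=13, slack=0)
Line 13: ['how', 'leaf', 'owl'] (min_width=12, slack=1)
Line 14: ['pepper', 'low'] (min_width=10, slack=3)
Total lines: 14

Answer: 14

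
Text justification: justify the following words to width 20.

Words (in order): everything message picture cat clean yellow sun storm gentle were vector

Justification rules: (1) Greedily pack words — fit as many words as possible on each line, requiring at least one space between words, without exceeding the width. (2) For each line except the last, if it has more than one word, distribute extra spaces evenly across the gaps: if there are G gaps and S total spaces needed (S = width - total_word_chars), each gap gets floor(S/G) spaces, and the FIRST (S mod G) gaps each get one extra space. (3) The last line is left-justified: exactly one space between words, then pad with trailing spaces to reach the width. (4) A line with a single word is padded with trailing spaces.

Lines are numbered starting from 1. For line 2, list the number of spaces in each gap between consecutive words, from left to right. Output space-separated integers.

Answer: 3 2

Derivation:
Line 1: ['everything', 'message'] (min_width=18, slack=2)
Line 2: ['picture', 'cat', 'clean'] (min_width=17, slack=3)
Line 3: ['yellow', 'sun', 'storm'] (min_width=16, slack=4)
Line 4: ['gentle', 'were', 'vector'] (min_width=18, slack=2)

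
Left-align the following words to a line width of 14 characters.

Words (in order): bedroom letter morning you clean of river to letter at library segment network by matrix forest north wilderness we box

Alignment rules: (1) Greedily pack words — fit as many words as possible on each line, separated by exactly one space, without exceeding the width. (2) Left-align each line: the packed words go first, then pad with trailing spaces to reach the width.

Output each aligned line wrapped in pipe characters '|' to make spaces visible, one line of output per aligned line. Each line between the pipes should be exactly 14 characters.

Line 1: ['bedroom', 'letter'] (min_width=14, slack=0)
Line 2: ['morning', 'you'] (min_width=11, slack=3)
Line 3: ['clean', 'of', 'river'] (min_width=14, slack=0)
Line 4: ['to', 'letter', 'at'] (min_width=12, slack=2)
Line 5: ['library'] (min_width=7, slack=7)
Line 6: ['segment'] (min_width=7, slack=7)
Line 7: ['network', 'by'] (min_width=10, slack=4)
Line 8: ['matrix', 'forest'] (min_width=13, slack=1)
Line 9: ['north'] (min_width=5, slack=9)
Line 10: ['wilderness', 'we'] (min_width=13, slack=1)
Line 11: ['box'] (min_width=3, slack=11)

Answer: |bedroom letter|
|morning you   |
|clean of river|
|to letter at  |
|library       |
|segment       |
|network by    |
|matrix forest |
|north         |
|wilderness we |
|box           |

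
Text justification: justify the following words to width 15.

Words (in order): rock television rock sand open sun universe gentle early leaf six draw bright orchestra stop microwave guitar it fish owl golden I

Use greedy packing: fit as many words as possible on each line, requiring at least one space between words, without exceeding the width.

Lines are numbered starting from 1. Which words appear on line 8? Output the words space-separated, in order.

Answer: microwave

Derivation:
Line 1: ['rock', 'television'] (min_width=15, slack=0)
Line 2: ['rock', 'sand', 'open'] (min_width=14, slack=1)
Line 3: ['sun', 'universe'] (min_width=12, slack=3)
Line 4: ['gentle', 'early'] (min_width=12, slack=3)
Line 5: ['leaf', 'six', 'draw'] (min_width=13, slack=2)
Line 6: ['bright'] (min_width=6, slack=9)
Line 7: ['orchestra', 'stop'] (min_width=14, slack=1)
Line 8: ['microwave'] (min_width=9, slack=6)
Line 9: ['guitar', 'it', 'fish'] (min_width=14, slack=1)
Line 10: ['owl', 'golden', 'I'] (min_width=12, slack=3)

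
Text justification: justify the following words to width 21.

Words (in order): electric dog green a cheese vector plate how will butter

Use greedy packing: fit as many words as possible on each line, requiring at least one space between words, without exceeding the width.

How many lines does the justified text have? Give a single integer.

Answer: 3

Derivation:
Line 1: ['electric', 'dog', 'green', 'a'] (min_width=20, slack=1)
Line 2: ['cheese', 'vector', 'plate'] (min_width=19, slack=2)
Line 3: ['how', 'will', 'butter'] (min_width=15, slack=6)
Total lines: 3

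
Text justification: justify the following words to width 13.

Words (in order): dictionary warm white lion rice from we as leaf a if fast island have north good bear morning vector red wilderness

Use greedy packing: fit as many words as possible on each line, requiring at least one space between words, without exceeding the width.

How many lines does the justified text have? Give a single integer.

Line 1: ['dictionary'] (min_width=10, slack=3)
Line 2: ['warm', 'white'] (min_width=10, slack=3)
Line 3: ['lion', 'rice'] (min_width=9, slack=4)
Line 4: ['from', 'we', 'as'] (min_width=10, slack=3)
Line 5: ['leaf', 'a', 'if'] (min_width=9, slack=4)
Line 6: ['fast', 'island'] (min_width=11, slack=2)
Line 7: ['have', 'north'] (min_width=10, slack=3)
Line 8: ['good', 'bear'] (min_width=9, slack=4)
Line 9: ['morning'] (min_width=7, slack=6)
Line 10: ['vector', 'red'] (min_width=10, slack=3)
Line 11: ['wilderness'] (min_width=10, slack=3)
Total lines: 11

Answer: 11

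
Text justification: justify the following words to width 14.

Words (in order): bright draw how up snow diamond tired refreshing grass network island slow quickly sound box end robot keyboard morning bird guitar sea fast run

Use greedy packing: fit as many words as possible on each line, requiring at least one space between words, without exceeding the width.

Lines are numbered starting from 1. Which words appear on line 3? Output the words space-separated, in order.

Line 1: ['bright', 'draw'] (min_width=11, slack=3)
Line 2: ['how', 'up', 'snow'] (min_width=11, slack=3)
Line 3: ['diamond', 'tired'] (min_width=13, slack=1)
Line 4: ['refreshing'] (min_width=10, slack=4)
Line 5: ['grass', 'network'] (min_width=13, slack=1)
Line 6: ['island', 'slow'] (min_width=11, slack=3)
Line 7: ['quickly', 'sound'] (min_width=13, slack=1)
Line 8: ['box', 'end', 'robot'] (min_width=13, slack=1)
Line 9: ['keyboard'] (min_width=8, slack=6)
Line 10: ['morning', 'bird'] (min_width=12, slack=2)
Line 11: ['guitar', 'sea'] (min_width=10, slack=4)
Line 12: ['fast', 'run'] (min_width=8, slack=6)

Answer: diamond tired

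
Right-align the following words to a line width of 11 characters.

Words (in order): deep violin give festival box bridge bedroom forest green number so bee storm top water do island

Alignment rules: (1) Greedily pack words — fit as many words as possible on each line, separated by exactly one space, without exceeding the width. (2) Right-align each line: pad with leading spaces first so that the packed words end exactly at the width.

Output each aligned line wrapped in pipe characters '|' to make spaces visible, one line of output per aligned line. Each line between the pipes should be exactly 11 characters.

Line 1: ['deep', 'violin'] (min_width=11, slack=0)
Line 2: ['give'] (min_width=4, slack=7)
Line 3: ['festival'] (min_width=8, slack=3)
Line 4: ['box', 'bridge'] (min_width=10, slack=1)
Line 5: ['bedroom'] (min_width=7, slack=4)
Line 6: ['forest'] (min_width=6, slack=5)
Line 7: ['green'] (min_width=5, slack=6)
Line 8: ['number', 'so'] (min_width=9, slack=2)
Line 9: ['bee', 'storm'] (min_width=9, slack=2)
Line 10: ['top', 'water'] (min_width=9, slack=2)
Line 11: ['do', 'island'] (min_width=9, slack=2)

Answer: |deep violin|
|       give|
|   festival|
| box bridge|
|    bedroom|
|     forest|
|      green|
|  number so|
|  bee storm|
|  top water|
|  do island|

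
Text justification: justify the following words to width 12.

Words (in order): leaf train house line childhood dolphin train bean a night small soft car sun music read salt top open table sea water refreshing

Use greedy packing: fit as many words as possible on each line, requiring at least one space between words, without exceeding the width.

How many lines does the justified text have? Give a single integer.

Line 1: ['leaf', 'train'] (min_width=10, slack=2)
Line 2: ['house', 'line'] (min_width=10, slack=2)
Line 3: ['childhood'] (min_width=9, slack=3)
Line 4: ['dolphin'] (min_width=7, slack=5)
Line 5: ['train', 'bean', 'a'] (min_width=12, slack=0)
Line 6: ['night', 'small'] (min_width=11, slack=1)
Line 7: ['soft', 'car', 'sun'] (min_width=12, slack=0)
Line 8: ['music', 'read'] (min_width=10, slack=2)
Line 9: ['salt', 'top'] (min_width=8, slack=4)
Line 10: ['open', 'table'] (min_width=10, slack=2)
Line 11: ['sea', 'water'] (min_width=9, slack=3)
Line 12: ['refreshing'] (min_width=10, slack=2)
Total lines: 12

Answer: 12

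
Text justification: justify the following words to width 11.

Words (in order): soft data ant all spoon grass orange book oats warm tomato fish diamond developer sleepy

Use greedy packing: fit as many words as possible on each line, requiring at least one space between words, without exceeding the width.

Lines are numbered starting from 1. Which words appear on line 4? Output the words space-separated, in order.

Line 1: ['soft', 'data'] (min_width=9, slack=2)
Line 2: ['ant', 'all'] (min_width=7, slack=4)
Line 3: ['spoon', 'grass'] (min_width=11, slack=0)
Line 4: ['orange', 'book'] (min_width=11, slack=0)
Line 5: ['oats', 'warm'] (min_width=9, slack=2)
Line 6: ['tomato', 'fish'] (min_width=11, slack=0)
Line 7: ['diamond'] (min_width=7, slack=4)
Line 8: ['developer'] (min_width=9, slack=2)
Line 9: ['sleepy'] (min_width=6, slack=5)

Answer: orange book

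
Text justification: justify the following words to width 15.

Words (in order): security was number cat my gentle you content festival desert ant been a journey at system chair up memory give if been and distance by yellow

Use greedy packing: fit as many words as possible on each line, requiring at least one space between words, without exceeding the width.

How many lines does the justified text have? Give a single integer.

Answer: 12

Derivation:
Line 1: ['security', 'was'] (min_width=12, slack=3)
Line 2: ['number', 'cat', 'my'] (min_width=13, slack=2)
Line 3: ['gentle', 'you'] (min_width=10, slack=5)
Line 4: ['content'] (min_width=7, slack=8)
Line 5: ['festival', 'desert'] (min_width=15, slack=0)
Line 6: ['ant', 'been', 'a'] (min_width=10, slack=5)
Line 7: ['journey', 'at'] (min_width=10, slack=5)
Line 8: ['system', 'chair', 'up'] (min_width=15, slack=0)
Line 9: ['memory', 'give', 'if'] (min_width=14, slack=1)
Line 10: ['been', 'and'] (min_width=8, slack=7)
Line 11: ['distance', 'by'] (min_width=11, slack=4)
Line 12: ['yellow'] (min_width=6, slack=9)
Total lines: 12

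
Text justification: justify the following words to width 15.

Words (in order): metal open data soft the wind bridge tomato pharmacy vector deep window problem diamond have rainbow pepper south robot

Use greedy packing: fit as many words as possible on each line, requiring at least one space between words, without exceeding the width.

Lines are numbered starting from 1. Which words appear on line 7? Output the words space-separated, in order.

Line 1: ['metal', 'open', 'data'] (min_width=15, slack=0)
Line 2: ['soft', 'the', 'wind'] (min_width=13, slack=2)
Line 3: ['bridge', 'tomato'] (min_width=13, slack=2)
Line 4: ['pharmacy', 'vector'] (min_width=15, slack=0)
Line 5: ['deep', 'window'] (min_width=11, slack=4)
Line 6: ['problem', 'diamond'] (min_width=15, slack=0)
Line 7: ['have', 'rainbow'] (min_width=12, slack=3)
Line 8: ['pepper', 'south'] (min_width=12, slack=3)
Line 9: ['robot'] (min_width=5, slack=10)

Answer: have rainbow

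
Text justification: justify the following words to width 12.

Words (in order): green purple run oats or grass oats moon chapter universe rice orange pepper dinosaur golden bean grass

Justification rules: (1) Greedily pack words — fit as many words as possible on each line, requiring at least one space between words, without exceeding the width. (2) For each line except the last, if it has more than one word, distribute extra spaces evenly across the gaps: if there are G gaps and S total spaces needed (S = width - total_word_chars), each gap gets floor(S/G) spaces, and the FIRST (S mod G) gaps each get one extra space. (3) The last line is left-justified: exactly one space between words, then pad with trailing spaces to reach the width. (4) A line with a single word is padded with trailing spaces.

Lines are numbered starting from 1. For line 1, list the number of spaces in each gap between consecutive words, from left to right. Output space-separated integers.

Answer: 1

Derivation:
Line 1: ['green', 'purple'] (min_width=12, slack=0)
Line 2: ['run', 'oats', 'or'] (min_width=11, slack=1)
Line 3: ['grass', 'oats'] (min_width=10, slack=2)
Line 4: ['moon', 'chapter'] (min_width=12, slack=0)
Line 5: ['universe'] (min_width=8, slack=4)
Line 6: ['rice', 'orange'] (min_width=11, slack=1)
Line 7: ['pepper'] (min_width=6, slack=6)
Line 8: ['dinosaur'] (min_width=8, slack=4)
Line 9: ['golden', 'bean'] (min_width=11, slack=1)
Line 10: ['grass'] (min_width=5, slack=7)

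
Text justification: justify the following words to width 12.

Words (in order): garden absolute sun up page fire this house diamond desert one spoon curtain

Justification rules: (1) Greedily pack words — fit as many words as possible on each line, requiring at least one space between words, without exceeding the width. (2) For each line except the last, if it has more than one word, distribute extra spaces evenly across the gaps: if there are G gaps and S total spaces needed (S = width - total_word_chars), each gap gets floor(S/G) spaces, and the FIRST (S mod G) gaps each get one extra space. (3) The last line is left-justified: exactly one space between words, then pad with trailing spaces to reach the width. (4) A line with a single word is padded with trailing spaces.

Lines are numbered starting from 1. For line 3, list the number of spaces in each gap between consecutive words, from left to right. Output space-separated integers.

Answer: 1 1

Derivation:
Line 1: ['garden'] (min_width=6, slack=6)
Line 2: ['absolute', 'sun'] (min_width=12, slack=0)
Line 3: ['up', 'page', 'fire'] (min_width=12, slack=0)
Line 4: ['this', 'house'] (min_width=10, slack=2)
Line 5: ['diamond'] (min_width=7, slack=5)
Line 6: ['desert', 'one'] (min_width=10, slack=2)
Line 7: ['spoon'] (min_width=5, slack=7)
Line 8: ['curtain'] (min_width=7, slack=5)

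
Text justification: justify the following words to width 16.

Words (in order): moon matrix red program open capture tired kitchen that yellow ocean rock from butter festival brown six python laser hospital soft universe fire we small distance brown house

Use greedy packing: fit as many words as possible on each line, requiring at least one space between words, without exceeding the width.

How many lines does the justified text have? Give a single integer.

Answer: 12

Derivation:
Line 1: ['moon', 'matrix', 'red'] (min_width=15, slack=1)
Line 2: ['program', 'open'] (min_width=12, slack=4)
Line 3: ['capture', 'tired'] (min_width=13, slack=3)
Line 4: ['kitchen', 'that'] (min_width=12, slack=4)
Line 5: ['yellow', 'ocean'] (min_width=12, slack=4)
Line 6: ['rock', 'from', 'butter'] (min_width=16, slack=0)
Line 7: ['festival', 'brown'] (min_width=14, slack=2)
Line 8: ['six', 'python', 'laser'] (min_width=16, slack=0)
Line 9: ['hospital', 'soft'] (min_width=13, slack=3)
Line 10: ['universe', 'fire', 'we'] (min_width=16, slack=0)
Line 11: ['small', 'distance'] (min_width=14, slack=2)
Line 12: ['brown', 'house'] (min_width=11, slack=5)
Total lines: 12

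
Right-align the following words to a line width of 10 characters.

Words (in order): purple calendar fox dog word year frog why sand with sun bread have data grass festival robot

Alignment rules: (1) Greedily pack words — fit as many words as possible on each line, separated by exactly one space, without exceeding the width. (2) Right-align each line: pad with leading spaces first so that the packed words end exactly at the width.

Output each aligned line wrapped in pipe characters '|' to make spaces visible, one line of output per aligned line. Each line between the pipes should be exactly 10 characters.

Answer: |    purple|
|  calendar|
|   fox dog|
| word year|
|  frog why|
| sand with|
| sun bread|
| have data|
|     grass|
|  festival|
|     robot|

Derivation:
Line 1: ['purple'] (min_width=6, slack=4)
Line 2: ['calendar'] (min_width=8, slack=2)
Line 3: ['fox', 'dog'] (min_width=7, slack=3)
Line 4: ['word', 'year'] (min_width=9, slack=1)
Line 5: ['frog', 'why'] (min_width=8, slack=2)
Line 6: ['sand', 'with'] (min_width=9, slack=1)
Line 7: ['sun', 'bread'] (min_width=9, slack=1)
Line 8: ['have', 'data'] (min_width=9, slack=1)
Line 9: ['grass'] (min_width=5, slack=5)
Line 10: ['festival'] (min_width=8, slack=2)
Line 11: ['robot'] (min_width=5, slack=5)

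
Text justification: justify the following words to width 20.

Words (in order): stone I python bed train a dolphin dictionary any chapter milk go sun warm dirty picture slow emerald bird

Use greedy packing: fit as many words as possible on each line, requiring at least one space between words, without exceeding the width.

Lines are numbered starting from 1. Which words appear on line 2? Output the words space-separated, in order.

Answer: train a dolphin

Derivation:
Line 1: ['stone', 'I', 'python', 'bed'] (min_width=18, slack=2)
Line 2: ['train', 'a', 'dolphin'] (min_width=15, slack=5)
Line 3: ['dictionary', 'any'] (min_width=14, slack=6)
Line 4: ['chapter', 'milk', 'go', 'sun'] (min_width=19, slack=1)
Line 5: ['warm', 'dirty', 'picture'] (min_width=18, slack=2)
Line 6: ['slow', 'emerald', 'bird'] (min_width=17, slack=3)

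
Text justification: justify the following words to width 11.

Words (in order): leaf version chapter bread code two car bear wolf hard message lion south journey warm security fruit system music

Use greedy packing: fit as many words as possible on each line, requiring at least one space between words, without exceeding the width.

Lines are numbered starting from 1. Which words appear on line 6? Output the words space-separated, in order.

Answer: bear wolf

Derivation:
Line 1: ['leaf'] (min_width=4, slack=7)
Line 2: ['version'] (min_width=7, slack=4)
Line 3: ['chapter'] (min_width=7, slack=4)
Line 4: ['bread', 'code'] (min_width=10, slack=1)
Line 5: ['two', 'car'] (min_width=7, slack=4)
Line 6: ['bear', 'wolf'] (min_width=9, slack=2)
Line 7: ['hard'] (min_width=4, slack=7)
Line 8: ['message'] (min_width=7, slack=4)
Line 9: ['lion', 'south'] (min_width=10, slack=1)
Line 10: ['journey'] (min_width=7, slack=4)
Line 11: ['warm'] (min_width=4, slack=7)
Line 12: ['security'] (min_width=8, slack=3)
Line 13: ['fruit'] (min_width=5, slack=6)
Line 14: ['system'] (min_width=6, slack=5)
Line 15: ['music'] (min_width=5, slack=6)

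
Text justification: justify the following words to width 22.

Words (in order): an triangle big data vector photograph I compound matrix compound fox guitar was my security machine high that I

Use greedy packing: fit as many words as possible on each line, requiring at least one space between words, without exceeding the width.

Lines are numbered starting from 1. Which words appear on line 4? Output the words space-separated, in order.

Answer: compound fox guitar

Derivation:
Line 1: ['an', 'triangle', 'big', 'data'] (min_width=20, slack=2)
Line 2: ['vector', 'photograph', 'I'] (min_width=19, slack=3)
Line 3: ['compound', 'matrix'] (min_width=15, slack=7)
Line 4: ['compound', 'fox', 'guitar'] (min_width=19, slack=3)
Line 5: ['was', 'my', 'security'] (min_width=15, slack=7)
Line 6: ['machine', 'high', 'that', 'I'] (min_width=19, slack=3)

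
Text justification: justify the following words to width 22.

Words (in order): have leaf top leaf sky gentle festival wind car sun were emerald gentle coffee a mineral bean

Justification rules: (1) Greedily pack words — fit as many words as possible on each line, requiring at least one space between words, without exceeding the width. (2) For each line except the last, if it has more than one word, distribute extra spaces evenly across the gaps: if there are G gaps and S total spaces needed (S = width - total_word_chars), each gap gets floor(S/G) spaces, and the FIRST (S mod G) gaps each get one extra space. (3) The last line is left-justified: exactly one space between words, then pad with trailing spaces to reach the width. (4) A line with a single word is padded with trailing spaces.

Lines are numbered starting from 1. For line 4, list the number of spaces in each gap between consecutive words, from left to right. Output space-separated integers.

Line 1: ['have', 'leaf', 'top', 'leaf', 'sky'] (min_width=22, slack=0)
Line 2: ['gentle', 'festival', 'wind'] (min_width=20, slack=2)
Line 3: ['car', 'sun', 'were', 'emerald'] (min_width=20, slack=2)
Line 4: ['gentle', 'coffee', 'a'] (min_width=15, slack=7)
Line 5: ['mineral', 'bean'] (min_width=12, slack=10)

Answer: 5 4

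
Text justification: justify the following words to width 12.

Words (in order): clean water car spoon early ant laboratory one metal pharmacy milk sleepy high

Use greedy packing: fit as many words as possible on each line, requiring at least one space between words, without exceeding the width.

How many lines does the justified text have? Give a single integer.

Answer: 8

Derivation:
Line 1: ['clean', 'water'] (min_width=11, slack=1)
Line 2: ['car', 'spoon'] (min_width=9, slack=3)
Line 3: ['early', 'ant'] (min_width=9, slack=3)
Line 4: ['laboratory'] (min_width=10, slack=2)
Line 5: ['one', 'metal'] (min_width=9, slack=3)
Line 6: ['pharmacy'] (min_width=8, slack=4)
Line 7: ['milk', 'sleepy'] (min_width=11, slack=1)
Line 8: ['high'] (min_width=4, slack=8)
Total lines: 8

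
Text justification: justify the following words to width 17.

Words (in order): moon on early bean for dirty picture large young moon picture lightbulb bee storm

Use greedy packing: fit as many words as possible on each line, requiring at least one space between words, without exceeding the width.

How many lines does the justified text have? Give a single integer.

Answer: 6

Derivation:
Line 1: ['moon', 'on', 'early'] (min_width=13, slack=4)
Line 2: ['bean', 'for', 'dirty'] (min_width=14, slack=3)
Line 3: ['picture', 'large'] (min_width=13, slack=4)
Line 4: ['young', 'moon'] (min_width=10, slack=7)
Line 5: ['picture', 'lightbulb'] (min_width=17, slack=0)
Line 6: ['bee', 'storm'] (min_width=9, slack=8)
Total lines: 6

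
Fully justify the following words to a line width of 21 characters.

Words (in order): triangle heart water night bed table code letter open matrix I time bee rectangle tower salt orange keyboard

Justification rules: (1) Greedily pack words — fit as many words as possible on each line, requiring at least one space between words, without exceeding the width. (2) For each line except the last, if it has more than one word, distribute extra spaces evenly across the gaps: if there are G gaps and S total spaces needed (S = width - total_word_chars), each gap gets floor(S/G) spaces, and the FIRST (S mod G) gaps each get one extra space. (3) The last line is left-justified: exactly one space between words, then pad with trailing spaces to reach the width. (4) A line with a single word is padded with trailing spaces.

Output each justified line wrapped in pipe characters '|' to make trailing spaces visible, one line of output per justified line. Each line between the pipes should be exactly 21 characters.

Answer: |triangle  heart water|
|night  bed table code|
|letter  open matrix I|
|time   bee  rectangle|
|tower   salt   orange|
|keyboard             |

Derivation:
Line 1: ['triangle', 'heart', 'water'] (min_width=20, slack=1)
Line 2: ['night', 'bed', 'table', 'code'] (min_width=20, slack=1)
Line 3: ['letter', 'open', 'matrix', 'I'] (min_width=20, slack=1)
Line 4: ['time', 'bee', 'rectangle'] (min_width=18, slack=3)
Line 5: ['tower', 'salt', 'orange'] (min_width=17, slack=4)
Line 6: ['keyboard'] (min_width=8, slack=13)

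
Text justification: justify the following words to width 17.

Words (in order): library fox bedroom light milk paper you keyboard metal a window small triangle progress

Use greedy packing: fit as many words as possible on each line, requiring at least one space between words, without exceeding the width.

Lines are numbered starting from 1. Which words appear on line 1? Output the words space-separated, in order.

Answer: library fox

Derivation:
Line 1: ['library', 'fox'] (min_width=11, slack=6)
Line 2: ['bedroom', 'light'] (min_width=13, slack=4)
Line 3: ['milk', 'paper', 'you'] (min_width=14, slack=3)
Line 4: ['keyboard', 'metal', 'a'] (min_width=16, slack=1)
Line 5: ['window', 'small'] (min_width=12, slack=5)
Line 6: ['triangle', 'progress'] (min_width=17, slack=0)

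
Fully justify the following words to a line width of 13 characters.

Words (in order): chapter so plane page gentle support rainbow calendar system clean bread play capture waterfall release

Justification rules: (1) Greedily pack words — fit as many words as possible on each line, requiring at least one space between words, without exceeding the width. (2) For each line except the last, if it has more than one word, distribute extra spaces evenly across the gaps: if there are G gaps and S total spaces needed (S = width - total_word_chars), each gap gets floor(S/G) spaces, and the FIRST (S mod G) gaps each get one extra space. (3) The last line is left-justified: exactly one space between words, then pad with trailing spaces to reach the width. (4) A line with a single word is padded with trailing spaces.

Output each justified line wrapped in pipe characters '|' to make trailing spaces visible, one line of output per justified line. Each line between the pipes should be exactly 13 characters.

Line 1: ['chapter', 'so'] (min_width=10, slack=3)
Line 2: ['plane', 'page'] (min_width=10, slack=3)
Line 3: ['gentle'] (min_width=6, slack=7)
Line 4: ['support'] (min_width=7, slack=6)
Line 5: ['rainbow'] (min_width=7, slack=6)
Line 6: ['calendar'] (min_width=8, slack=5)
Line 7: ['system', 'clean'] (min_width=12, slack=1)
Line 8: ['bread', 'play'] (min_width=10, slack=3)
Line 9: ['capture'] (min_width=7, slack=6)
Line 10: ['waterfall'] (min_width=9, slack=4)
Line 11: ['release'] (min_width=7, slack=6)

Answer: |chapter    so|
|plane    page|
|gentle       |
|support      |
|rainbow      |
|calendar     |
|system  clean|
|bread    play|
|capture      |
|waterfall    |
|release      |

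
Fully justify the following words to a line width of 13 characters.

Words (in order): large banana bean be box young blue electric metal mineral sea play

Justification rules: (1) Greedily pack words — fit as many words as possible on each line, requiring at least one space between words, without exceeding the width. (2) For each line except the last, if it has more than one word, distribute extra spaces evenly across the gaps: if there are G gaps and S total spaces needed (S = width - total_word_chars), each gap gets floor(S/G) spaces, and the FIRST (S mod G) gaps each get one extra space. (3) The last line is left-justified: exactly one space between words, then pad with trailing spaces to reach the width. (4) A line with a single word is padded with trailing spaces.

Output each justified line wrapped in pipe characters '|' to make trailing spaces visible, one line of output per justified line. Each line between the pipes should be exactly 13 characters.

Line 1: ['large', 'banana'] (min_width=12, slack=1)
Line 2: ['bean', 'be', 'box'] (min_width=11, slack=2)
Line 3: ['young', 'blue'] (min_width=10, slack=3)
Line 4: ['electric'] (min_width=8, slack=5)
Line 5: ['metal', 'mineral'] (min_width=13, slack=0)
Line 6: ['sea', 'play'] (min_width=8, slack=5)

Answer: |large  banana|
|bean  be  box|
|young    blue|
|electric     |
|metal mineral|
|sea play     |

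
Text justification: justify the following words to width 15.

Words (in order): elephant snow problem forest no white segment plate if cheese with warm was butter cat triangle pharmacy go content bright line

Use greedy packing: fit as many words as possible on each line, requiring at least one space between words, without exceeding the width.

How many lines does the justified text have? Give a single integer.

Answer: 10

Derivation:
Line 1: ['elephant', 'snow'] (min_width=13, slack=2)
Line 2: ['problem', 'forest'] (min_width=14, slack=1)
Line 3: ['no', 'white'] (min_width=8, slack=7)
Line 4: ['segment', 'plate'] (min_width=13, slack=2)
Line 5: ['if', 'cheese', 'with'] (min_width=14, slack=1)
Line 6: ['warm', 'was', 'butter'] (min_width=15, slack=0)
Line 7: ['cat', 'triangle'] (min_width=12, slack=3)
Line 8: ['pharmacy', 'go'] (min_width=11, slack=4)
Line 9: ['content', 'bright'] (min_width=14, slack=1)
Line 10: ['line'] (min_width=4, slack=11)
Total lines: 10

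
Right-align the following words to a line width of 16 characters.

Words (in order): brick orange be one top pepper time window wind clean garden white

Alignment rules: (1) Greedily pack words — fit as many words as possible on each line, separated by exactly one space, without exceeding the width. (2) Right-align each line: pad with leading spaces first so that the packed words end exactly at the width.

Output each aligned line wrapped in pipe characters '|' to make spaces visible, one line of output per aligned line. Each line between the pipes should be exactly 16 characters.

Answer: | brick orange be|
|  one top pepper|
|time window wind|
|    clean garden|
|           white|

Derivation:
Line 1: ['brick', 'orange', 'be'] (min_width=15, slack=1)
Line 2: ['one', 'top', 'pepper'] (min_width=14, slack=2)
Line 3: ['time', 'window', 'wind'] (min_width=16, slack=0)
Line 4: ['clean', 'garden'] (min_width=12, slack=4)
Line 5: ['white'] (min_width=5, slack=11)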